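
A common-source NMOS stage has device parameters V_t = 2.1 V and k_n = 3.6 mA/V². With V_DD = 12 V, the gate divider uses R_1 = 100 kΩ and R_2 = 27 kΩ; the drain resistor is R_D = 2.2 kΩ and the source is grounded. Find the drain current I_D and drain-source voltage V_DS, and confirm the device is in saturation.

V_G = V_DD·R_2/(R_1+R_2) = 12×27/127 = 2.55 V. With the source grounded, V_GS = V_G = 2.55 V.
Assume saturation: I_D = (k_n/2)(V_GS − V_t)² = (3.6/2)×(2.55 − 2.1)² = 1.8×0.451² = 0.366 mA.
V_DS = V_DD − I_D·R_D = 12 − 0.366×2.2 = 11.2 V.
Saturation requires V_DS ≥ V_GS − V_t = 0.451 V; 11.2 ≥ 0.451 ✓.

I_D ≈ 0.37 mA, V_DS ≈ 11 V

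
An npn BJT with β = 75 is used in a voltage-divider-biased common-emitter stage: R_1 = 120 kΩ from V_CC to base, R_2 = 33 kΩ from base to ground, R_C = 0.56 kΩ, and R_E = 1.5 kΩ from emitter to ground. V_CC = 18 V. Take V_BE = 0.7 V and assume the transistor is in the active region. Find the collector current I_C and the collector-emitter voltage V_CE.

Thevenize the base divider: V_Th = V_CC·R_2/(R_1+R_2) = 18×33/153 = 3.88 V, R_Th = R_1‖R_2 = 25.9 kΩ.
Base-emitter loop: V_Th = I_B·R_Th + V_BE + (β+1)I_B·R_E, so I_B = (3.88 − 0.7) / (25.9 + 76×1.5) = 0.0228 mA.
I_C = β·I_B = 75×0.0228 = 1.71 mA, and I_E = (β+1)I_B = 1.73 mA.
V_CE = V_CC − I_C·R_C − I_E·R_E = 18 − 1.71×0.56 − 1.73×1.5 = 14.5 V.
V_CE = 14.5 V > 0.2 V confirms active-region operation.

I_C ≈ 1.7 mA, V_CE ≈ 14 V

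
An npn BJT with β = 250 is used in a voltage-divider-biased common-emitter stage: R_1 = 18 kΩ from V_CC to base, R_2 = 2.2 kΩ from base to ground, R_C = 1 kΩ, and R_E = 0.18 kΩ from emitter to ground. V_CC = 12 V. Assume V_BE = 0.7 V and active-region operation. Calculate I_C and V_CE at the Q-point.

Thevenize the base divider: V_Th = V_CC·R_2/(R_1+R_2) = 12×2.2/20.2 = 1.31 V, R_Th = R_1‖R_2 = 1.96 kΩ.
Base-emitter loop: V_Th = I_B·R_Th + V_BE + (β+1)I_B·R_E, so I_B = (1.31 − 0.7) / (1.96 + 251×0.18) = 0.0129 mA.
I_C = β·I_B = 250×0.0129 = 3.22 mA, and I_E = (β+1)I_B = 3.23 mA.
V_CE = V_CC − I_C·R_C − I_E·R_E = 12 − 3.22×1 − 3.23×0.18 = 8.2 V.
V_CE = 8.2 V > 0.2 V confirms active-region operation.

I_C ≈ 3.2 mA, V_CE ≈ 8.2 V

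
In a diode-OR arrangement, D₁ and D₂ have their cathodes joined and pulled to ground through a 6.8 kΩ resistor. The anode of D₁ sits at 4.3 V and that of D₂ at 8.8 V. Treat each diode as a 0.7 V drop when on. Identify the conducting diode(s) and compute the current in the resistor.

Only D₂ conducts; I_R ≈ 1.2 mA

Assume both conduct. Then node N would need to be at both 4.3−0.7 = 3.6 V and 8.8−0.7 = 8.1 V, which is impossible.
Assume only D₂ conducts: V_N = 8.8 − 0.7 = 8.1 V, so I_R = 8.1/6.8 = 1.19 mA.
Check D₁: its anode-to-cathode voltage is 4.3 − 8.1 = -3.8 V < 0.7 V, so it is off. The assumption is consistent.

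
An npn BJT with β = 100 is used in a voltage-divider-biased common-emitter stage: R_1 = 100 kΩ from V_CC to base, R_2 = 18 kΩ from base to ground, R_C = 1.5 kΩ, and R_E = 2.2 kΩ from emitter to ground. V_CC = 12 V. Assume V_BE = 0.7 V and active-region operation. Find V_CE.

V_CE ≈ 10 V

Thevenize the base divider: V_Th = V_CC·R_2/(R_1+R_2) = 12×18/118 = 1.83 V, R_Th = R_1‖R_2 = 15.3 kΩ.
Base-emitter loop: V_Th = I_B·R_Th + V_BE + (β+1)I_B·R_E, so I_B = (1.83 − 0.7) / (15.3 + 101×2.2) = 0.00476 mA.
I_C = β·I_B = 100×0.00476 = 0.476 mA, and I_E = (β+1)I_B = 0.481 mA.
V_CE = V_CC − I_C·R_C − I_E·R_E = 12 − 0.476×1.5 − 0.481×2.2 = 10.2 V.
V_CE = 10.2 V > 0.2 V confirms active-region operation.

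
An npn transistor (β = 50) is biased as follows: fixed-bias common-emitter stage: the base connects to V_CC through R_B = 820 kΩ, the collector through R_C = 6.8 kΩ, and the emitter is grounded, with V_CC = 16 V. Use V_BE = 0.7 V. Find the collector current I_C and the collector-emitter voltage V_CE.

I_C ≈ 0.93 mA, V_CE ≈ 9.7 V

Base loop: V_CC = I_B·R_B + V_BE, so I_B = (16 − 0.7)/820 kΩ = 0.0187 mA.
In the active region I_C = β·I_B = 50 × 0.0187 = 0.933 mA.
Collector loop: V_CE = V_CC − I_C·R_C = 16 − 0.933×6.8 = 9.66 V.
Since V_CE = 9.66 V > V_CE(sat) ≈ 0.2 V, the transistor is in the active region as assumed.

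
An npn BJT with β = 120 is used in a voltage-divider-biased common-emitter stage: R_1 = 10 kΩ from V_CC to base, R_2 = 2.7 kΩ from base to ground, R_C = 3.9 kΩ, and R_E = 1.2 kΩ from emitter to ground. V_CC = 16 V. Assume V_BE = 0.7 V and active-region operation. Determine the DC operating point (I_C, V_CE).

I_C ≈ 2.2 mA, V_CE ≈ 4.8 V

Thevenize the base divider: V_Th = V_CC·R_2/(R_1+R_2) = 16×2.7/12.7 = 3.4 V, R_Th = R_1‖R_2 = 2.13 kΩ.
Base-emitter loop: V_Th = I_B·R_Th + V_BE + (β+1)I_B·R_E, so I_B = (3.4 − 0.7) / (2.13 + 121×1.2) = 0.0183 mA.
I_C = β·I_B = 120×0.0183 = 2.2 mA, and I_E = (β+1)I_B = 2.22 mA.
V_CE = V_CC − I_C·R_C − I_E·R_E = 16 − 2.2×3.9 − 2.22×1.2 = 4.76 V.
V_CE = 4.76 V > 0.2 V confirms active-region operation.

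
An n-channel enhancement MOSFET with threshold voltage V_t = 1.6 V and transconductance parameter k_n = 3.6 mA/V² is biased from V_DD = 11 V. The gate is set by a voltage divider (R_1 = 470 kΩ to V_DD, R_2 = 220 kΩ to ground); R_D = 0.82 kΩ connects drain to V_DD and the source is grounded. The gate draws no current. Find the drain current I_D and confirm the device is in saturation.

V_G = V_DD·R_2/(R_1+R_2) = 11×220/690 = 3.51 V. With the source grounded, V_GS = V_G = 3.51 V.
Assume saturation: I_D = (k_n/2)(V_GS − V_t)² = (3.6/2)×(3.51 − 1.6)² = 1.8×1.91² = 6.55 mA.
V_DS = V_DD − I_D·R_D = 11 − 6.55×0.82 = 5.63 V.
Saturation requires V_DS ≥ V_GS − V_t = 1.91 V; 5.63 ≥ 1.91 ✓.

I_D ≈ 6.5 mA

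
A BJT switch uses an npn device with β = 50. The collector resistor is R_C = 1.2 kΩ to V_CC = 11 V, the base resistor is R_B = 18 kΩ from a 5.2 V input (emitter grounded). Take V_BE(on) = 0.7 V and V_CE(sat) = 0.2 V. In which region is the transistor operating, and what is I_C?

saturation; I_C ≈ 9 mA

Assume active: I_B = (5.2 − 0.7)/18 = 0.25 mA, giving I_C = β·I_B = 12.5 mA.
But then V_CE = 11 − 12.5×1.2 = -4 V < V_CE(sat) = 0.2 V — impossible in the active region.
So the transistor is saturated. With V_CE = 0.2 V, I_C = (V_CC − 0.2)/R_C = 10.8/1.2 = 9 mA.
Check: β·I_B = 12.5 mA > I_C = 9 mA, confirming saturation.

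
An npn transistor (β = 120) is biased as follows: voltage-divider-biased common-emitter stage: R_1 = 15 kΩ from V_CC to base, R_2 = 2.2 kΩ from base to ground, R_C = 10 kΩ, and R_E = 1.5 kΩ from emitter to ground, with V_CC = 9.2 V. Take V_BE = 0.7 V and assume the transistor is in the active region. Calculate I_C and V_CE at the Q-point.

I_C ≈ 0.31 mA, V_CE ≈ 5.6 V

Thevenize the base divider: V_Th = V_CC·R_2/(R_1+R_2) = 9.2×2.2/17.2 = 1.18 V, R_Th = R_1‖R_2 = 1.92 kΩ.
Base-emitter loop: V_Th = I_B·R_Th + V_BE + (β+1)I_B·R_E, so I_B = (1.18 − 0.7) / (1.92 + 121×1.5) = 0.0026 mA.
I_C = β·I_B = 120×0.0026 = 0.312 mA, and I_E = (β+1)I_B = 0.315 mA.
V_CE = V_CC − I_C·R_C − I_E·R_E = 9.2 − 0.312×10 − 0.315×1.5 = 5.61 V.
V_CE = 5.61 V > 0.2 V confirms active-region operation.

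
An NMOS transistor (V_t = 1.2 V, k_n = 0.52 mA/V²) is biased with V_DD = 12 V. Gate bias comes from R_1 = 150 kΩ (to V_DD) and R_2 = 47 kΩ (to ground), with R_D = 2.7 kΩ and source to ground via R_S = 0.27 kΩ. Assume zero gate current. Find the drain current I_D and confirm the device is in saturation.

V_G = V_DD·R_2/(R_1+R_2) = 12×47/197 = 2.86 V.
Assume saturation: I_D = (k_n/2)(V_GS − V_t)² with V_GS = V_G − I_D·R_S = 2.86 − 0.27·I_D.
Substituting gives 0.019·I_D² − 1.23·I_D + 0.719 = 0, with roots I_D = 0.588 or 64.5 mA.
The root I_D = 64.5 mA gives V_GS = -14.5 V ≤ V_t, so take I_D = 0.588 mA.
Then V_GS = 2.7 V and V_DS = V_DD − I_D(R_D+R_S) = 12 − 0.588×2.97 = 10.3 V.
Saturation requires V_DS ≥ V_GS − V_t = 1.5 V; 10.3 ≥ 1.5 ✓.

I_D ≈ 0.59 mA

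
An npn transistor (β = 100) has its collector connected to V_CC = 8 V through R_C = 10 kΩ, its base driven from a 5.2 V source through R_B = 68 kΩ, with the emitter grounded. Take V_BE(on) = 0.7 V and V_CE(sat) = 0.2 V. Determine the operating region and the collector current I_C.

saturation; I_C ≈ 0.78 mA

Assume active: I_B = (5.2 − 0.7)/68 = 0.0662 mA, giving I_C = β·I_B = 6.62 mA.
But then V_CE = 8 − 6.62×10 = -58.2 V < V_CE(sat) = 0.2 V — impossible in the active region.
So the transistor is saturated. With V_CE = 0.2 V, I_C = (V_CC − 0.2)/R_C = 7.8/10 = 0.78 mA.
Check: β·I_B = 6.62 mA > I_C = 0.78 mA, confirming saturation.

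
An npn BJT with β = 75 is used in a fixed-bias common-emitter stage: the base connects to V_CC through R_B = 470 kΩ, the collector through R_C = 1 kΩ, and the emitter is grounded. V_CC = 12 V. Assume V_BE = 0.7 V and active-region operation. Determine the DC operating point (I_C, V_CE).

I_C ≈ 1.8 mA, V_CE ≈ 10 V

Base loop: V_CC = I_B·R_B + V_BE, so I_B = (12 − 0.7)/470 kΩ = 0.024 mA.
In the active region I_C = β·I_B = 75 × 0.024 = 1.8 mA.
Collector loop: V_CE = V_CC − I_C·R_C = 12 − 1.8×1 = 10.2 V.
Since V_CE = 10.2 V > V_CE(sat) ≈ 0.2 V, the transistor is in the active region as assumed.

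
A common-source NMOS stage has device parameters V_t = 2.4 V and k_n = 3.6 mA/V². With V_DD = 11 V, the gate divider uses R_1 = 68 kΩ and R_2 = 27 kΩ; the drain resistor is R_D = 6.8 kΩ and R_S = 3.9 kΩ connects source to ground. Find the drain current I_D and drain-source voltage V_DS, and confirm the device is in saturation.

V_G = V_DD·R_2/(R_1+R_2) = 11×27/95 = 3.13 V.
Assume saturation: I_D = (k_n/2)(V_GS − V_t)² with V_GS = V_G − I_D·R_S = 3.13 − 3.9·I_D.
Substituting gives 27.4·I_D² − 11.2·I_D + 0.95 = 0, with roots I_D = 0.12 or 0.289 mA.
The root I_D = 0.289 mA gives V_GS = 2 V ≤ V_t, so take I_D = 0.12 mA.
Then V_GS = 2.66 V and V_DS = V_DD − I_D(R_D+R_S) = 11 − 0.12×10.7 = 9.72 V.
Saturation requires V_DS ≥ V_GS − V_t = 0.258 V; 9.72 ≥ 0.258 ✓.

I_D ≈ 0.12 mA, V_DS ≈ 9.7 V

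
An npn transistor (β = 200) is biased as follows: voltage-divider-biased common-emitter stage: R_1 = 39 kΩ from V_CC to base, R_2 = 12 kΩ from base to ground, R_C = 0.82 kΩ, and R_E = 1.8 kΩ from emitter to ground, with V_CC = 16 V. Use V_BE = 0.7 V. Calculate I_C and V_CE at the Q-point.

I_C ≈ 1.7 mA, V_CE ≈ 12 V

Thevenize the base divider: V_Th = V_CC·R_2/(R_1+R_2) = 16×12/51 = 3.76 V, R_Th = R_1‖R_2 = 9.18 kΩ.
Base-emitter loop: V_Th = I_B·R_Th + V_BE + (β+1)I_B·R_E, so I_B = (3.76 − 0.7) / (9.18 + 201×1.8) = 0.00826 mA.
I_C = β·I_B = 200×0.00826 = 1.65 mA, and I_E = (β+1)I_B = 1.66 mA.
V_CE = V_CC − I_C·R_C − I_E·R_E = 16 − 1.65×0.82 − 1.66×1.8 = 11.7 V.
V_CE = 11.7 V > 0.2 V confirms active-region operation.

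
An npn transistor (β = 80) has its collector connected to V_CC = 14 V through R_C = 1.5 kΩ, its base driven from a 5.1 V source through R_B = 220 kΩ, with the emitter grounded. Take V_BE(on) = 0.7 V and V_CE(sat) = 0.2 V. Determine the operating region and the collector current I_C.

Assume active. Base-emitter loop: I_B = (V_BB − V_BE)/R_B = (5.1 − 0.7)/220 = 0.02 mA.
I_C = β·I_B = 80×0.02 = 1.6 mA.
V_CE = V_CC − I_C·R_C = 14 − 1.6×1.5 = 11.6 V > V_CE(sat), so the active-region assumption holds.

active; I_C ≈ 1.6 mA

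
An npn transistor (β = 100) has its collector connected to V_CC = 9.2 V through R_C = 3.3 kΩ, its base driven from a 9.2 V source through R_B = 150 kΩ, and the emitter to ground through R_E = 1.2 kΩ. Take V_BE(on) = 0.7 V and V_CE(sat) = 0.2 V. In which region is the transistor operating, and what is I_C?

Assume active: I_B = (9.2 − 0.7)/(150 + 101×1.2) = 0.0313 mA, I_C = β·I_B = 3.13 mA.
Then V_CE = 9.2 − 3.13×3.3 − 3.17×1.2 = -4.94 V < 0.2 V — the active assumption fails.
Re-solve with V_CE = 0.2 V. KCL at the emitter: V_E/R_E = (V_BB−0.7−V_E)/R_B + (V_CC−0.2−V_E)/R_C, giving V_E = 2.44 V.
I_C = (V_CC − 0.2 − V_E)/R_C = (9 − 2.44)/3.3 = 1.99 mA.
Check: I_B = (8.5 − 2.44)/150 = 0.0404 mA, and β·I_B = 4.04 mA > I_C, confirming saturation.

saturation; I_C ≈ 2 mA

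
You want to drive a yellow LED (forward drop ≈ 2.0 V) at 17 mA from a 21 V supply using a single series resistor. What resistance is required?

R ≈ 1.1 kΩ

The resistor drops V_S − V_D = 21 − 2.0 = 19 V at 17 mA.
R = 19 V / 17 mA = 1.12 kΩ.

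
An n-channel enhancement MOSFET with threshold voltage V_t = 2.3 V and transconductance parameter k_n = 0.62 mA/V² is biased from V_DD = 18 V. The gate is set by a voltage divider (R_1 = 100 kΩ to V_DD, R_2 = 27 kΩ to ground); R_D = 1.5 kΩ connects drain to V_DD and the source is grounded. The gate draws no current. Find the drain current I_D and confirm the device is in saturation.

V_G = V_DD·R_2/(R_1+R_2) = 18×27/127 = 3.83 V. With the source grounded, V_GS = V_G = 3.83 V.
Assume saturation: I_D = (k_n/2)(V_GS − V_t)² = (0.62/2)×(3.83 − 2.3)² = 0.31×1.53² = 0.723 mA.
V_DS = V_DD − I_D·R_D = 18 − 0.723×1.5 = 16.9 V.
Saturation requires V_DS ≥ V_GS − V_t = 1.53 V; 16.9 ≥ 1.53 ✓.

I_D ≈ 0.72 mA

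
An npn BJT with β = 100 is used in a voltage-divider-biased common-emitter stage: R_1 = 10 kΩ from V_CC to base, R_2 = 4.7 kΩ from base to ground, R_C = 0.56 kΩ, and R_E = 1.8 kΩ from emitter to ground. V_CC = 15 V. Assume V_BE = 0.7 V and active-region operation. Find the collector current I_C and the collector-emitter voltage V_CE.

Thevenize the base divider: V_Th = V_CC·R_2/(R_1+R_2) = 15×4.7/14.7 = 4.8 V, R_Th = R_1‖R_2 = 3.2 kΩ.
Base-emitter loop: V_Th = I_B·R_Th + V_BE + (β+1)I_B·R_E, so I_B = (4.8 − 0.7) / (3.2 + 101×1.8) = 0.0221 mA.
I_C = β·I_B = 100×0.0221 = 2.21 mA, and I_E = (β+1)I_B = 2.24 mA.
V_CE = V_CC − I_C·R_C − I_E·R_E = 15 − 2.21×0.56 − 2.24×1.8 = 9.74 V.
V_CE = 9.74 V > 0.2 V confirms active-region operation.

I_C ≈ 2.2 mA, V_CE ≈ 9.7 V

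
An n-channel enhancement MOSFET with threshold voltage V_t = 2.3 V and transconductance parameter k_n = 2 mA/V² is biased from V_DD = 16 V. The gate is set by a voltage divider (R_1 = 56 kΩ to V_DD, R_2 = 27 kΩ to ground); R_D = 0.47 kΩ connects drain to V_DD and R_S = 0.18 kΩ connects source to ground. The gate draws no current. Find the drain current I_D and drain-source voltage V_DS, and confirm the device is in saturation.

V_G = V_DD·R_2/(R_1+R_2) = 16×27/83 = 5.2 V.
Assume saturation: I_D = (k_n/2)(V_GS − V_t)² with V_GS = V_G − I_D·R_S = 5.2 − 0.18·I_D.
Substituting gives 0.0324·I_D² − 2.05·I_D + 8.44 = 0, with roots I_D = 4.44 or 58.7 mA.
The root I_D = 58.7 mA gives V_GS = -5.36 V ≤ V_t, so take I_D = 4.44 mA.
Then V_GS = 4.41 V and V_DS = V_DD − I_D(R_D+R_S) = 16 − 4.44×0.65 = 13.1 V.
Saturation requires V_DS ≥ V_GS − V_t = 2.11 V; 13.1 ≥ 2.11 ✓.

I_D ≈ 4.4 mA, V_DS ≈ 13 V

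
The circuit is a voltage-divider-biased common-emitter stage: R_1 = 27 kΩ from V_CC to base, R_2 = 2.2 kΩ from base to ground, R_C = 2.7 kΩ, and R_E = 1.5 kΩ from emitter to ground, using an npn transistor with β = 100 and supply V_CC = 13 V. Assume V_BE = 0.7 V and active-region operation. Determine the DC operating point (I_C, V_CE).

I_C ≈ 0.18 mA, V_CE ≈ 12 V

Thevenize the base divider: V_Th = V_CC·R_2/(R_1+R_2) = 13×2.2/29.2 = 0.979 V, R_Th = R_1‖R_2 = 2.03 kΩ.
Base-emitter loop: V_Th = I_B·R_Th + V_BE + (β+1)I_B·R_E, so I_B = (0.979 − 0.7) / (2.03 + 101×1.5) = 0.00182 mA.
I_C = β·I_B = 100×0.00182 = 0.182 mA, and I_E = (β+1)I_B = 0.184 mA.
V_CE = V_CC − I_C·R_C − I_E·R_E = 13 − 0.182×2.7 − 0.184×1.5 = 12.2 V.
V_CE = 12.2 V > 0.2 V confirms active-region operation.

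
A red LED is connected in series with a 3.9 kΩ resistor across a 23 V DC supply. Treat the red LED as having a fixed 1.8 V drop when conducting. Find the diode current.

KVL around the loop: 23 = V_D + I·R = 1.8 + I × 3.9 kΩ.
So I = (23 − 1.8) / 3.9 kΩ = 21.2 / 3.9 = 5.44 mA.

I ≈ 5.4 mA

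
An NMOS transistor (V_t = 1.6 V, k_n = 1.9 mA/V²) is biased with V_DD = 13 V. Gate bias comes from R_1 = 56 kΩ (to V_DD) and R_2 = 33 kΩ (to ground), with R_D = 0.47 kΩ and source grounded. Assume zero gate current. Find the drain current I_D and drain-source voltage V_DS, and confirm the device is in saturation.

V_G = V_DD·R_2/(R_1+R_2) = 13×33/89 = 4.82 V. With the source grounded, V_GS = V_G = 4.82 V.
Assume saturation: I_D = (k_n/2)(V_GS − V_t)² = (1.9/2)×(4.82 − 1.6)² = 0.95×3.22² = 9.85 mA.
V_DS = V_DD − I_D·R_D = 13 − 9.85×0.47 = 8.37 V.
Saturation requires V_DS ≥ V_GS − V_t = 3.22 V; 8.37 ≥ 3.22 ✓.

I_D ≈ 9.9 mA, V_DS ≈ 8.4 V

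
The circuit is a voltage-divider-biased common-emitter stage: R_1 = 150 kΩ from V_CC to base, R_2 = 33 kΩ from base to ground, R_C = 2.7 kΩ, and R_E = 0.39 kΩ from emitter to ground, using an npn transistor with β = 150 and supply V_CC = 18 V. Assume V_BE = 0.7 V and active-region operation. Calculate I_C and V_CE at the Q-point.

I_C ≈ 4.4 mA, V_CE ≈ 4.3 V

Thevenize the base divider: V_Th = V_CC·R_2/(R_1+R_2) = 18×33/183 = 3.25 V, R_Th = R_1‖R_2 = 27 kΩ.
Base-emitter loop: V_Th = I_B·R_Th + V_BE + (β+1)I_B·R_E, so I_B = (3.25 − 0.7) / (27 + 151×0.39) = 0.0296 mA.
I_C = β·I_B = 150×0.0296 = 4.44 mA, and I_E = (β+1)I_B = 4.47 mA.
V_CE = V_CC − I_C·R_C − I_E·R_E = 18 − 4.44×2.7 − 4.47×0.39 = 4.26 V.
V_CE = 4.26 V > 0.2 V confirms active-region operation.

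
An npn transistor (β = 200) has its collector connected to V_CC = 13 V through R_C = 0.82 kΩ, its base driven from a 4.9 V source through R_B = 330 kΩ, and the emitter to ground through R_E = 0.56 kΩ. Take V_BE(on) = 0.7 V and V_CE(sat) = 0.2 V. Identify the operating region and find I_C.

active; I_C ≈ 1.9 mA

Assume active. Base-emitter loop: I_B = (V_BB − V_BE)/(R_B + (β+1)R_E) = (4.9 − 0.7)/(330 + 201×0.56) = 0.00949 mA.
I_C = β·I_B = 200×0.00949 = 1.9 mA.
V_CE = V_CC − I_C·R_C − I_E·R_E = 13 − 1.9×0.82 − 1.91×0.56 = 10.4 V > V_CE(sat), so the active-region assumption holds.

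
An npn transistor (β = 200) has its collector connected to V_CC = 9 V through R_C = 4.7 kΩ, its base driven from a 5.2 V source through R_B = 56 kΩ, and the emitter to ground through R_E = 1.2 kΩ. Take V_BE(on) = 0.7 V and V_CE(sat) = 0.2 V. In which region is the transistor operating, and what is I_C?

Assume active: I_B = (5.2 − 0.7)/(56 + 201×1.2) = 0.0151 mA, I_C = β·I_B = 3.03 mA.
Then V_CE = 9 − 3.03×4.7 − 3.04×1.2 = -8.88 V < 0.2 V — the active assumption fails.
Re-solve with V_CE = 0.2 V. KCL at the emitter: V_E/R_E = (V_BB−0.7−V_E)/R_B + (V_CC−0.2−V_E)/R_C, giving V_E = 1.84 V.
I_C = (V_CC − 0.2 − V_E)/R_C = (8.8 − 1.84)/4.7 = 1.48 mA.
Check: I_B = (4.5 − 1.84)/56 = 0.0476 mA, and β·I_B = 9.52 mA > I_C, confirming saturation.

saturation; I_C ≈ 1.5 mA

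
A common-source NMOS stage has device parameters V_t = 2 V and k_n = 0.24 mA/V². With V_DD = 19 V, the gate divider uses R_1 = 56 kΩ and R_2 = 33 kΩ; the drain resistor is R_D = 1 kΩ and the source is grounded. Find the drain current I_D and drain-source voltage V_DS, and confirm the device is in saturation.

V_G = V_DD·R_2/(R_1+R_2) = 19×33/89 = 7.04 V. With the source grounded, V_GS = V_G = 7.04 V.
Assume saturation: I_D = (k_n/2)(V_GS − V_t)² = (0.24/2)×(7.04 − 2)² = 0.12×5.04² = 3.05 mA.
V_DS = V_DD − I_D·R_D = 19 − 3.05×1 = 15.9 V.
Saturation requires V_DS ≥ V_GS − V_t = 5.04 V; 15.9 ≥ 5.04 ✓.

I_D ≈ 3.1 mA, V_DS ≈ 16 V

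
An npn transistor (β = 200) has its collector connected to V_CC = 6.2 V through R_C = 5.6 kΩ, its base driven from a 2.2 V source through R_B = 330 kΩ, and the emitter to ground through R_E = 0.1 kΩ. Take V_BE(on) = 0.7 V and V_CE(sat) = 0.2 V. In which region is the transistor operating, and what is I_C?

active; I_C ≈ 0.86 mA

Assume active. Base-emitter loop: I_B = (V_BB − V_BE)/(R_B + (β+1)R_E) = (2.2 − 0.7)/(330 + 201×0.1) = 0.00428 mA.
I_C = β·I_B = 200×0.00428 = 0.857 mA.
V_CE = V_CC − I_C·R_C − I_E·R_E = 6.2 − 0.857×5.6 − 0.861×0.1 = 1.32 V > V_CE(sat), so the active-region assumption holds.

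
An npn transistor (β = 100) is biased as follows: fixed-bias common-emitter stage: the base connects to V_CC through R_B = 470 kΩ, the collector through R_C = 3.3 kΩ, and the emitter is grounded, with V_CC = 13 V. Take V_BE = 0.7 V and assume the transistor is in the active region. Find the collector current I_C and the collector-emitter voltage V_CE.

I_C ≈ 2.6 mA, V_CE ≈ 4.4 V

Base loop: V_CC = I_B·R_B + V_BE, so I_B = (13 − 0.7)/470 kΩ = 0.0262 mA.
In the active region I_C = β·I_B = 100 × 0.0262 = 2.62 mA.
Collector loop: V_CE = V_CC − I_C·R_C = 13 − 2.62×3.3 = 4.36 V.
Since V_CE = 4.36 V > V_CE(sat) ≈ 0.2 V, the transistor is in the active region as assumed.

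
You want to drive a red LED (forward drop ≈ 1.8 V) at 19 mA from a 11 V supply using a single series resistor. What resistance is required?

The resistor drops V_S − V_D = 11 − 1.8 = 9.2 V at 19 mA.
R = 9.2 V / 19 mA = 0.484 kΩ.

R ≈ 0.48 kΩ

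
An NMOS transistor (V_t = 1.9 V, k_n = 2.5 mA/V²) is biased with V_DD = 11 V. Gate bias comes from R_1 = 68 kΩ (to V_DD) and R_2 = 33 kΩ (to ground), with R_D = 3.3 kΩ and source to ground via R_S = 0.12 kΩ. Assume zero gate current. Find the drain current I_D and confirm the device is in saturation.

V_G = V_DD·R_2/(R_1+R_2) = 11×33/101 = 3.59 V.
Assume saturation: I_D = (k_n/2)(V_GS − V_t)² with V_GS = V_G − I_D·R_S = 3.59 − 0.12·I_D.
Substituting gives 0.018·I_D² − 1.51·I_D + 3.59 = 0, with roots I_D = 2.45 or 81.3 mA.
The root I_D = 81.3 mA gives V_GS = -6.17 V ≤ V_t, so take I_D = 2.45 mA.
Then V_GS = 3.3 V and V_DS = V_DD − I_D(R_D+R_S) = 11 − 2.45×3.42 = 2.62 V.
Saturation requires V_DS ≥ V_GS − V_t = 1.4 V; 2.62 ≥ 1.4 ✓.

I_D ≈ 2.5 mA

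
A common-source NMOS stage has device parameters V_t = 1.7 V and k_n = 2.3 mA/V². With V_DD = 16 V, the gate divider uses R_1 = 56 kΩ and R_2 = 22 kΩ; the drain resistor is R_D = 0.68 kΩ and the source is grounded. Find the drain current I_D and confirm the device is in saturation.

V_G = V_DD·R_2/(R_1+R_2) = 16×22/78 = 4.51 V. With the source grounded, V_GS = V_G = 4.51 V.
Assume saturation: I_D = (k_n/2)(V_GS − V_t)² = (2.3/2)×(4.51 − 1.7)² = 1.15×2.81² = 9.1 mA.
V_DS = V_DD − I_D·R_D = 16 − 9.1×0.68 = 9.81 V.
Saturation requires V_DS ≥ V_GS − V_t = 2.81 V; 9.81 ≥ 2.81 ✓.

I_D ≈ 9.1 mA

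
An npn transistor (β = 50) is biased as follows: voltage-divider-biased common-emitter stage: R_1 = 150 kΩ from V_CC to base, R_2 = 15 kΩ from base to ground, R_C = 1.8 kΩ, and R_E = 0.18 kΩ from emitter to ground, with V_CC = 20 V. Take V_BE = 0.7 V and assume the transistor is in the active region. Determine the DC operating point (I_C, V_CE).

Thevenize the base divider: V_Th = V_CC·R_2/(R_1+R_2) = 20×15/165 = 1.82 V, R_Th = R_1‖R_2 = 13.6 kΩ.
Base-emitter loop: V_Th = I_B·R_Th + V_BE + (β+1)I_B·R_E, so I_B = (1.82 − 0.7) / (13.6 + 51×0.18) = 0.049 mA.
I_C = β·I_B = 50×0.049 = 2.45 mA, and I_E = (β+1)I_B = 2.5 mA.
V_CE = V_CC − I_C·R_C − I_E·R_E = 20 − 2.45×1.8 − 2.5×0.18 = 15.1 V.
V_CE = 15.1 V > 0.2 V confirms active-region operation.

I_C ≈ 2.5 mA, V_CE ≈ 15 V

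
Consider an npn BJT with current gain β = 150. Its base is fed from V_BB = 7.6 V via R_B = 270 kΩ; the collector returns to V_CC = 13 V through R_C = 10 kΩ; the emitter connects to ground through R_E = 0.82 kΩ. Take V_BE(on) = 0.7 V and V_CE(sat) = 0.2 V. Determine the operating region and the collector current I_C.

Assume active: I_B = (7.6 − 0.7)/(270 + 151×0.82) = 0.0175 mA, I_C = β·I_B = 2.63 mA.
Then V_CE = 13 − 2.63×10 − 2.65×0.82 = -15.5 V < 0.2 V — the active assumption fails.
Re-solve with V_CE = 0.2 V. KCL at the emitter: V_E/R_E = (V_BB−0.7−V_E)/R_B + (V_CC−0.2−V_E)/R_C, giving V_E = 0.987 V.
I_C = (V_CC − 0.2 − V_E)/R_C = (12.8 − 0.987)/10 = 1.18 mA.
Check: I_B = (6.9 − 0.987)/270 = 0.0219 mA, and β·I_B = 3.29 mA > I_C, confirming saturation.

saturation; I_C ≈ 1.2 mA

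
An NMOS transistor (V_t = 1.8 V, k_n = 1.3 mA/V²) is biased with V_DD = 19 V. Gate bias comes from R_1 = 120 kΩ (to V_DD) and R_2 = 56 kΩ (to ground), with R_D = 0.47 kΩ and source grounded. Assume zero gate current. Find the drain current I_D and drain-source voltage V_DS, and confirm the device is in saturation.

I_D ≈ 12 mA, V_DS ≈ 13 V

V_G = V_DD·R_2/(R_1+R_2) = 19×56/176 = 6.05 V. With the source grounded, V_GS = V_G = 6.05 V.
Assume saturation: I_D = (k_n/2)(V_GS − V_t)² = (1.3/2)×(6.05 − 1.8)² = 0.65×4.25² = 11.7 mA.
V_DS = V_DD − I_D·R_D = 19 − 11.7×0.47 = 13.5 V.
Saturation requires V_DS ≥ V_GS − V_t = 4.25 V; 13.5 ≥ 4.25 ✓.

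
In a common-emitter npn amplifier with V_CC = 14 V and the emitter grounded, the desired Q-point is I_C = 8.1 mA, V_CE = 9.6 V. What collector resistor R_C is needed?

R_C ≈ 0.54 kΩ

Collector loop: V_CC = I_C·R_C + V_CE.
R_C = (V_CC − V_CE)/I_C = (14 − 9.6)/8.1 = 0.543 kΩ.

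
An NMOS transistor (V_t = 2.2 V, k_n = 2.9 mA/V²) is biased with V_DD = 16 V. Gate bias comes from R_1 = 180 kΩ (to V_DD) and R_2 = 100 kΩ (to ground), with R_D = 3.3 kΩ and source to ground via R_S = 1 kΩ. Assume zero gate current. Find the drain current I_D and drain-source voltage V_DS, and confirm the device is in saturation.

I_D ≈ 2.3 mA, V_DS ≈ 6.3 V

V_G = V_DD·R_2/(R_1+R_2) = 16×100/280 = 5.71 V.
Assume saturation: I_D = (k_n/2)(V_GS − V_t)² with V_GS = V_G − I_D·R_S = 5.71 − 1·I_D.
Substituting gives 1.45·I_D² − 11.2·I_D + 17.9 = 0, with roots I_D = 2.26 or 5.45 mA.
The root I_D = 5.45 mA gives V_GS = 0.261 V ≤ V_t, so take I_D = 2.26 mA.
Then V_GS = 3.45 V and V_DS = V_DD − I_D(R_D+R_S) = 16 − 2.26×4.3 = 6.26 V.
Saturation requires V_DS ≥ V_GS − V_t = 1.25 V; 6.26 ≥ 1.25 ✓.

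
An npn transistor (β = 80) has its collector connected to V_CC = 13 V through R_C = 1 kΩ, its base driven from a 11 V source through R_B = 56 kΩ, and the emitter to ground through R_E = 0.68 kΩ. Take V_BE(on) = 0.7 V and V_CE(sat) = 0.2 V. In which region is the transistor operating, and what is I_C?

Assume active. Base-emitter loop: I_B = (V_BB − V_BE)/(R_B + (β+1)R_E) = (11 − 0.7)/(56 + 81×0.68) = 0.0927 mA.
I_C = β·I_B = 80×0.0927 = 7.42 mA.
V_CE = V_CC − I_C·R_C − I_E·R_E = 13 − 7.42×1 − 7.51×0.68 = 0.475 V > V_CE(sat), so the active-region assumption holds.

active; I_C ≈ 7.4 mA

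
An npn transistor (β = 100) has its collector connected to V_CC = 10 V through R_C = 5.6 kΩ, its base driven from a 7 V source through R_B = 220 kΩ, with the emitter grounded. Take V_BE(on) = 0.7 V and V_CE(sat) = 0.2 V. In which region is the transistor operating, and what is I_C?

saturation; I_C ≈ 1.8 mA

Assume active: I_B = (7 − 0.7)/220 = 0.0286 mA, giving I_C = β·I_B = 2.86 mA.
But then V_CE = 10 − 2.86×5.6 = -6.04 V < V_CE(sat) = 0.2 V — impossible in the active region.
So the transistor is saturated. With V_CE = 0.2 V, I_C = (V_CC − 0.2)/R_C = 9.8/5.6 = 1.75 mA.
Check: β·I_B = 2.86 mA > I_C = 1.75 mA, confirming saturation.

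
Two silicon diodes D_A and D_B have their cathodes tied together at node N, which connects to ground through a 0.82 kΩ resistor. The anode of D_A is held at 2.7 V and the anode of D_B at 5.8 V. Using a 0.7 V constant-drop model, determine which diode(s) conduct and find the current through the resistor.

Assume both conduct. Then node N would need to be at both 2.7−0.7 = 2 V and 5.8−0.7 = 5.1 V, which is impossible.
Assume only D_B conducts: V_N = 5.8 − 0.7 = 5.1 V, so I_R = 5.1/0.82 = 6.22 mA.
Check D_A: its anode-to-cathode voltage is 2.7 − 5.1 = -2.4 V < 0.7 V, so it is off. The assumption is consistent.

Only D_B conducts; I_R ≈ 6.2 mA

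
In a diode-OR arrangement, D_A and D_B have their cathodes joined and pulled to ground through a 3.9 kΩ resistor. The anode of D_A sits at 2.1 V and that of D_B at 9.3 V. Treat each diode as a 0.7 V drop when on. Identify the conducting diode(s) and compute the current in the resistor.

Only D_B conducts; I_R ≈ 2.2 mA

Assume both conduct. Then node N would need to be at both 2.1−0.7 = 1.4 V and 9.3−0.7 = 8.6 V, which is impossible.
Assume only D_B conducts: V_N = 9.3 − 0.7 = 8.6 V, so I_R = 8.6/3.9 = 2.21 mA.
Check D_A: its anode-to-cathode voltage is 2.1 − 8.6 = -6.5 V < 0.7 V, so it is off. The assumption is consistent.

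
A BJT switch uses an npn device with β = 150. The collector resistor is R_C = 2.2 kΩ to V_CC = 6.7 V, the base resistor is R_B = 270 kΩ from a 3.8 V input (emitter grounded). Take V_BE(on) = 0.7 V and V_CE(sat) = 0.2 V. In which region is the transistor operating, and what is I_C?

active; I_C ≈ 1.7 mA

Assume active. Base-emitter loop: I_B = (V_BB − V_BE)/R_B = (3.8 − 0.7)/270 = 0.0115 mA.
I_C = β·I_B = 150×0.0115 = 1.72 mA.
V_CE = V_CC − I_C·R_C = 6.7 − 1.72×2.2 = 2.91 V > V_CE(sat), so the active-region assumption holds.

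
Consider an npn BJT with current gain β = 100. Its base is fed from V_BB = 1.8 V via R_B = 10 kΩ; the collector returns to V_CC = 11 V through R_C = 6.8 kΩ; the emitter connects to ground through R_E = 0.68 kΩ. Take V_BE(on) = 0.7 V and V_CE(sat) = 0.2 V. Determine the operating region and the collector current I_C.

active; I_C ≈ 1.4 mA

Assume active. Base-emitter loop: I_B = (V_BB − V_BE)/(R_B + (β+1)R_E) = (1.8 − 0.7)/(10 + 101×0.68) = 0.014 mA.
I_C = β·I_B = 100×0.014 = 1.4 mA.
V_CE = V_CC − I_C·R_C − I_E·R_E = 11 − 1.4×6.8 − 1.41×0.68 = 0.533 V > V_CE(sat), so the active-region assumption holds.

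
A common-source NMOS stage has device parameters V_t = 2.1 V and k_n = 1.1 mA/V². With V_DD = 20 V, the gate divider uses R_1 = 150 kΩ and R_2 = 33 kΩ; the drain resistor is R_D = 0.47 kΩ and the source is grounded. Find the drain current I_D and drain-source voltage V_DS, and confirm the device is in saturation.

I_D ≈ 1.2 mA, V_DS ≈ 19 V

V_G = V_DD·R_2/(R_1+R_2) = 20×33/183 = 3.61 V. With the source grounded, V_GS = V_G = 3.61 V.
Assume saturation: I_D = (k_n/2)(V_GS − V_t)² = (1.1/2)×(3.61 − 2.1)² = 0.55×1.51² = 1.25 mA.
V_DS = V_DD − I_D·R_D = 20 − 1.25×0.47 = 19.4 V.
Saturation requires V_DS ≥ V_GS − V_t = 1.51 V; 19.4 ≥ 1.51 ✓.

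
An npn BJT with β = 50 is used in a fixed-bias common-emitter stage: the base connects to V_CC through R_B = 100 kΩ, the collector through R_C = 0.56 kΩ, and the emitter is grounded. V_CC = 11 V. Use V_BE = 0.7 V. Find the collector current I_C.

Base loop: V_CC = I_B·R_B + V_BE, so I_B = (11 − 0.7)/100 kΩ = 0.103 mA.
In the active region I_C = β·I_B = 50 × 0.103 = 5.15 mA.
Collector loop: V_CE = V_CC − I_C·R_C = 11 − 5.15×0.56 = 8.12 V.
Since V_CE = 8.12 V > V_CE(sat) ≈ 0.2 V, the transistor is in the active region as assumed.

I_C ≈ 5.2 mA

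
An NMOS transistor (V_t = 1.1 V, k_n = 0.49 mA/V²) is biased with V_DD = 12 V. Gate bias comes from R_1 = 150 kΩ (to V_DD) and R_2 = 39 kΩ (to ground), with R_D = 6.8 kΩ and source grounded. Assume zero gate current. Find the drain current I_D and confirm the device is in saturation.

V_G = V_DD·R_2/(R_1+R_2) = 12×39/189 = 2.48 V. With the source grounded, V_GS = V_G = 2.48 V.
Assume saturation: I_D = (k_n/2)(V_GS − V_t)² = (0.49/2)×(2.48 − 1.1)² = 0.245×1.38² = 0.464 mA.
V_DS = V_DD − I_D·R_D = 12 − 0.464×6.8 = 8.84 V.
Saturation requires V_DS ≥ V_GS − V_t = 1.38 V; 8.84 ≥ 1.38 ✓.

I_D ≈ 0.46 mA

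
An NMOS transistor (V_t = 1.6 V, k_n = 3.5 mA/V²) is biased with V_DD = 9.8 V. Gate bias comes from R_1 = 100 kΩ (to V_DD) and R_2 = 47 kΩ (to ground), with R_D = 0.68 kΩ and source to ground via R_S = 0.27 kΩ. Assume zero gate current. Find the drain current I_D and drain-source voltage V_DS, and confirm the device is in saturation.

I_D ≈ 1.9 mA, V_DS ≈ 8 V

V_G = V_DD·R_2/(R_1+R_2) = 9.8×47/147 = 3.13 V.
Assume saturation: I_D = (k_n/2)(V_GS − V_t)² with V_GS = V_G − I_D·R_S = 3.13 − 0.27·I_D.
Substituting gives 0.128·I_D² − 2.45·I_D + 4.11 = 0, with roots I_D = 1.86 or 17.3 mA.
The root I_D = 17.3 mA gives V_GS = -1.55 V ≤ V_t, so take I_D = 1.86 mA.
Then V_GS = 2.63 V and V_DS = V_DD − I_D(R_D+R_S) = 9.8 − 1.86×0.95 = 8.03 V.
Saturation requires V_DS ≥ V_GS − V_t = 1.03 V; 8.03 ≥ 1.03 ✓.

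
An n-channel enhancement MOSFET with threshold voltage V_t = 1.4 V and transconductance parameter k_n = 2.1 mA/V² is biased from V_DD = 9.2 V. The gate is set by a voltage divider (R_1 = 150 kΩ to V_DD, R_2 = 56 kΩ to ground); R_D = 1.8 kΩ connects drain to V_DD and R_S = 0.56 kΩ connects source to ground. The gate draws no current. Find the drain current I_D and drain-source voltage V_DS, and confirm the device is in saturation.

V_G = V_DD·R_2/(R_1+R_2) = 9.2×56/206 = 2.5 V.
Assume saturation: I_D = (k_n/2)(V_GS − V_t)² with V_GS = V_G − I_D·R_S = 2.5 − 0.56·I_D.
Substituting gives 0.329·I_D² − 2.29·I_D + 1.27 = 0, with roots I_D = 0.608 or 6.36 mA.
The root I_D = 6.36 mA gives V_GS = -1.06 V ≤ V_t, so take I_D = 0.608 mA.
Then V_GS = 2.16 V and V_DS = V_DD − I_D(R_D+R_S) = 9.2 − 0.608×2.36 = 7.77 V.
Saturation requires V_DS ≥ V_GS − V_t = 0.761 V; 7.77 ≥ 0.761 ✓.

I_D ≈ 0.61 mA, V_DS ≈ 7.8 V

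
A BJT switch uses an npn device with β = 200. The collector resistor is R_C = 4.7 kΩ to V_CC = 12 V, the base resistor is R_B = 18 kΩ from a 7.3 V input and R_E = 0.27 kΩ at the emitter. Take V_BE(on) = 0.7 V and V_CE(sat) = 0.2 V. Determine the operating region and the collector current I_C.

saturation; I_C ≈ 2.4 mA

Assume active: I_B = (7.3 − 0.7)/(18 + 201×0.27) = 0.0913 mA, I_C = β·I_B = 18.3 mA.
Then V_CE = 12 − 18.3×4.7 − 18.4×0.27 = -78.8 V < 0.2 V — the active assumption fails.
Re-solve with V_CE = 0.2 V. KCL at the emitter: V_E/R_E = (V_BB−0.7−V_E)/R_B + (V_CC−0.2−V_E)/R_C, giving V_E = 0.724 V.
I_C = (V_CC − 0.2 − V_E)/R_C = (11.8 − 0.724)/4.7 = 2.36 mA.
Check: I_B = (6.6 − 0.724)/18 = 0.326 mA, and β·I_B = 65.3 mA > I_C, confirming saturation.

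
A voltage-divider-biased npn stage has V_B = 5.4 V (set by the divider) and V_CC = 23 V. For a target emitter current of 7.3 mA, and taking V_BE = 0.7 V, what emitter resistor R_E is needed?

R_E ≈ 0.64 kΩ

V_E = V_B − V_BE = 5.4 − 0.7 = 4.7 V.
R_E = V_E / I_E = 4.7 / 7.3 = 0.644 kΩ.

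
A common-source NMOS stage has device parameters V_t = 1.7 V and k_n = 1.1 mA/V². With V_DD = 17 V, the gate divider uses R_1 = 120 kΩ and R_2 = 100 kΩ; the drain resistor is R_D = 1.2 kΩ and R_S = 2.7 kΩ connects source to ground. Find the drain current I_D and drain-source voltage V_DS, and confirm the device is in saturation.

V_G = V_DD·R_2/(R_1+R_2) = 17×100/220 = 7.73 V.
Assume saturation: I_D = (k_n/2)(V_GS − V_t)² with V_GS = V_G − I_D·R_S = 7.73 − 2.7·I_D.
Substituting gives 4.01·I_D² − 18.9·I_D + 20 = 0, with roots I_D = 1.6 or 3.11 mA.
The root I_D = 3.11 mA gives V_GS = -0.679 V ≤ V_t, so take I_D = 1.6 mA.
Then V_GS = 3.41 V and V_DS = V_DD − I_D(R_D+R_S) = 17 − 1.6×3.9 = 10.8 V.
Saturation requires V_DS ≥ V_GS − V_t = 1.71 V; 10.8 ≥ 1.71 ✓.

I_D ≈ 1.6 mA, V_DS ≈ 11 V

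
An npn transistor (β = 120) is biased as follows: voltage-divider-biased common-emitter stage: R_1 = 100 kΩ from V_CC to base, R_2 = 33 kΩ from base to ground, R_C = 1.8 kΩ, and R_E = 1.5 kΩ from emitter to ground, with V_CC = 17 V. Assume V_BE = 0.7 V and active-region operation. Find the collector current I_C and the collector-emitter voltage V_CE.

Thevenize the base divider: V_Th = V_CC·R_2/(R_1+R_2) = 17×33/133 = 4.22 V, R_Th = R_1‖R_2 = 24.8 kΩ.
Base-emitter loop: V_Th = I_B·R_Th + V_BE + (β+1)I_B·R_E, so I_B = (4.22 − 0.7) / (24.8 + 121×1.5) = 0.0171 mA.
I_C = β·I_B = 120×0.0171 = 2.05 mA, and I_E = (β+1)I_B = 2.06 mA.
V_CE = V_CC − I_C·R_C − I_E·R_E = 17 − 2.05×1.8 − 2.06×1.5 = 10.2 V.
V_CE = 10.2 V > 0.2 V confirms active-region operation.

I_C ≈ 2 mA, V_CE ≈ 10 V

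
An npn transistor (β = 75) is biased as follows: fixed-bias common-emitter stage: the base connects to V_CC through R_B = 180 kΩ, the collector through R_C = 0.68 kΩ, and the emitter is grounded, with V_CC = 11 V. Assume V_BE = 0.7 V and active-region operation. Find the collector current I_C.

Base loop: V_CC = I_B·R_B + V_BE, so I_B = (11 − 0.7)/180 kΩ = 0.0572 mA.
In the active region I_C = β·I_B = 75 × 0.0572 = 4.29 mA.
Collector loop: V_CE = V_CC − I_C·R_C = 11 − 4.29×0.68 = 8.08 V.
Since V_CE = 8.08 V > V_CE(sat) ≈ 0.2 V, the transistor is in the active region as assumed.

I_C ≈ 4.3 mA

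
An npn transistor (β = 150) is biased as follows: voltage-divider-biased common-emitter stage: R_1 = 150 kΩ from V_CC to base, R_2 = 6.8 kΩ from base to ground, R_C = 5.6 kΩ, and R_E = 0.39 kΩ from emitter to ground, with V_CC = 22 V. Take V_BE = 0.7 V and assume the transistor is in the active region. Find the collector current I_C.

Thevenize the base divider: V_Th = V_CC·R_2/(R_1+R_2) = 22×6.8/157 = 0.954 V, R_Th = R_1‖R_2 = 6.51 kΩ.
Base-emitter loop: V_Th = I_B·R_Th + V_BE + (β+1)I_B·R_E, so I_B = (0.954 − 0.7) / (6.51 + 151×0.39) = 0.00389 mA.
I_C = β·I_B = 150×0.00389 = 0.583 mA, and I_E = (β+1)I_B = 0.587 mA.
V_CE = V_CC − I_C·R_C − I_E·R_E = 22 − 0.583×5.6 − 0.587×0.39 = 18.5 V.
V_CE = 18.5 V > 0.2 V confirms active-region operation.

I_C ≈ 0.58 mA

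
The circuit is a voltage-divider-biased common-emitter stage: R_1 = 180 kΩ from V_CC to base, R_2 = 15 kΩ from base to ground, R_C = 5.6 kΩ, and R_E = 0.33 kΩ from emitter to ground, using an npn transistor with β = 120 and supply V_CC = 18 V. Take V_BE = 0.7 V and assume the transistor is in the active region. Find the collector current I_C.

I_C ≈ 1.5 mA

Thevenize the base divider: V_Th = V_CC·R_2/(R_1+R_2) = 18×15/195 = 1.38 V, R_Th = R_1‖R_2 = 13.8 kΩ.
Base-emitter loop: V_Th = I_B·R_Th + V_BE + (β+1)I_B·R_E, so I_B = (1.38 − 0.7) / (13.8 + 121×0.33) = 0.0127 mA.
I_C = β·I_B = 120×0.0127 = 1.53 mA, and I_E = (β+1)I_B = 1.54 mA.
V_CE = V_CC − I_C·R_C − I_E·R_E = 18 − 1.53×5.6 − 1.54×0.33 = 8.94 V.
V_CE = 8.94 V > 0.2 V confirms active-region operation.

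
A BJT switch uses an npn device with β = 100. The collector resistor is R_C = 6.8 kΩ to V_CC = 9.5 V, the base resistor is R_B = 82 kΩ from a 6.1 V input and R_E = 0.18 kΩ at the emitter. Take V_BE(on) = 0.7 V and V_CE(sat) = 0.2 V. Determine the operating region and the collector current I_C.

saturation; I_C ≈ 1.3 mA

Assume active: I_B = (6.1 − 0.7)/(82 + 101×0.18) = 0.0539 mA, I_C = β·I_B = 5.39 mA.
Then V_CE = 9.5 − 5.39×6.8 − 5.44×0.18 = -28.1 V < 0.2 V — the active assumption fails.
Re-solve with V_CE = 0.2 V. KCL at the emitter: V_E/R_E = (V_BB−0.7−V_E)/R_B + (V_CC−0.2−V_E)/R_C, giving V_E = 0.251 V.
I_C = (V_CC − 0.2 − V_E)/R_C = (9.3 − 0.251)/6.8 = 1.33 mA.
Check: I_B = (5.4 − 0.251)/82 = 0.0628 mA, and β·I_B = 6.28 mA > I_C, confirming saturation.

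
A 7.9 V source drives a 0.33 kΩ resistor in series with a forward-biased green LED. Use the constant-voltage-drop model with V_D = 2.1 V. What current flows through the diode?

KVL around the loop: 7.9 = V_D + I·R = 2.1 + I × 0.33 kΩ.
So I = (7.9 − 2.1) / 0.33 kΩ = 5.8 / 0.33 = 17.6 mA.

I ≈ 18 mA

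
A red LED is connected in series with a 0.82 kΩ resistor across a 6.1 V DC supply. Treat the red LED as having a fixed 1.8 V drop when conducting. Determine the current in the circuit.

KVL around the loop: 6.1 = V_D + I·R = 1.8 + I × 0.82 kΩ.
So I = (6.1 − 1.8) / 0.82 kΩ = 4.3 / 0.82 = 5.24 mA.

I ≈ 5.2 mA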